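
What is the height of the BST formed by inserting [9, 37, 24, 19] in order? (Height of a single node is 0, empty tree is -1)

Insertion order: [9, 37, 24, 19]
Tree (level-order array): [9, None, 37, 24, None, 19]
Compute height bottom-up (empty subtree = -1):
  height(19) = 1 + max(-1, -1) = 0
  height(24) = 1 + max(0, -1) = 1
  height(37) = 1 + max(1, -1) = 2
  height(9) = 1 + max(-1, 2) = 3
Height = 3


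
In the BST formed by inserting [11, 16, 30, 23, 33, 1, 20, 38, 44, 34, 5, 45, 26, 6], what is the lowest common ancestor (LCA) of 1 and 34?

Tree insertion order: [11, 16, 30, 23, 33, 1, 20, 38, 44, 34, 5, 45, 26, 6]
Tree (level-order array): [11, 1, 16, None, 5, None, 30, None, 6, 23, 33, None, None, 20, 26, None, 38, None, None, None, None, 34, 44, None, None, None, 45]
In a BST, the LCA of p=1, q=34 is the first node v on the
root-to-leaf path with p <= v <= q (go left if both < v, right if both > v).
Walk from root:
  at 11: 1 <= 11 <= 34, this is the LCA
LCA = 11


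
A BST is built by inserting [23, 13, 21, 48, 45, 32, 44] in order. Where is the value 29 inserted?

Starting tree (level order): [23, 13, 48, None, 21, 45, None, None, None, 32, None, None, 44]
Insertion path: 23 -> 48 -> 45 -> 32
Result: insert 29 as left child of 32
Final tree (level order): [23, 13, 48, None, 21, 45, None, None, None, 32, None, 29, 44]


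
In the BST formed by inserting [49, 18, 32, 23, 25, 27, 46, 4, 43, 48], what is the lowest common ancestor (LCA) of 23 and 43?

Tree insertion order: [49, 18, 32, 23, 25, 27, 46, 4, 43, 48]
Tree (level-order array): [49, 18, None, 4, 32, None, None, 23, 46, None, 25, 43, 48, None, 27]
In a BST, the LCA of p=23, q=43 is the first node v on the
root-to-leaf path with p <= v <= q (go left if both < v, right if both > v).
Walk from root:
  at 49: both 23 and 43 < 49, go left
  at 18: both 23 and 43 > 18, go right
  at 32: 23 <= 32 <= 43, this is the LCA
LCA = 32


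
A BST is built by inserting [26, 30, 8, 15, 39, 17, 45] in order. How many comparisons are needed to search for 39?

Search path for 39: 26 -> 30 -> 39
Found: True
Comparisons: 3


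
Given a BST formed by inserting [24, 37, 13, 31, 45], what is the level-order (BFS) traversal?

Tree insertion order: [24, 37, 13, 31, 45]
Tree (level-order array): [24, 13, 37, None, None, 31, 45]
BFS from the root, enqueuing left then right child of each popped node:
  queue [24] -> pop 24, enqueue [13, 37], visited so far: [24]
  queue [13, 37] -> pop 13, enqueue [none], visited so far: [24, 13]
  queue [37] -> pop 37, enqueue [31, 45], visited so far: [24, 13, 37]
  queue [31, 45] -> pop 31, enqueue [none], visited so far: [24, 13, 37, 31]
  queue [45] -> pop 45, enqueue [none], visited so far: [24, 13, 37, 31, 45]
Result: [24, 13, 37, 31, 45]


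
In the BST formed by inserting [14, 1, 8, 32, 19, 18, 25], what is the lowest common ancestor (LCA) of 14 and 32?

Tree insertion order: [14, 1, 8, 32, 19, 18, 25]
Tree (level-order array): [14, 1, 32, None, 8, 19, None, None, None, 18, 25]
In a BST, the LCA of p=14, q=32 is the first node v on the
root-to-leaf path with p <= v <= q (go left if both < v, right if both > v).
Walk from root:
  at 14: 14 <= 14 <= 32, this is the LCA
LCA = 14


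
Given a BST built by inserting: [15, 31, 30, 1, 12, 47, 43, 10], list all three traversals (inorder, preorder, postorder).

Tree insertion order: [15, 31, 30, 1, 12, 47, 43, 10]
Tree (level-order array): [15, 1, 31, None, 12, 30, 47, 10, None, None, None, 43]
Inorder (L, root, R): [1, 10, 12, 15, 30, 31, 43, 47]
Preorder (root, L, R): [15, 1, 12, 10, 31, 30, 47, 43]
Postorder (L, R, root): [10, 12, 1, 30, 43, 47, 31, 15]


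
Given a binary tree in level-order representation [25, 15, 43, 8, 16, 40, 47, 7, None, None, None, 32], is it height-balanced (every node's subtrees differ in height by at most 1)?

Tree (level-order array): [25, 15, 43, 8, 16, 40, 47, 7, None, None, None, 32]
Definition: a tree is height-balanced if, at every node, |h(left) - h(right)| <= 1 (empty subtree has height -1).
Bottom-up per-node check:
  node 7: h_left=-1, h_right=-1, diff=0 [OK], height=0
  node 8: h_left=0, h_right=-1, diff=1 [OK], height=1
  node 16: h_left=-1, h_right=-1, diff=0 [OK], height=0
  node 15: h_left=1, h_right=0, diff=1 [OK], height=2
  node 32: h_left=-1, h_right=-1, diff=0 [OK], height=0
  node 40: h_left=0, h_right=-1, diff=1 [OK], height=1
  node 47: h_left=-1, h_right=-1, diff=0 [OK], height=0
  node 43: h_left=1, h_right=0, diff=1 [OK], height=2
  node 25: h_left=2, h_right=2, diff=0 [OK], height=3
All nodes satisfy the balance condition.
Result: Balanced


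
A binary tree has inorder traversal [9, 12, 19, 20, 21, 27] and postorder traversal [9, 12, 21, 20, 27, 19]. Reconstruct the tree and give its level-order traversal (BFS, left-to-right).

Inorder:   [9, 12, 19, 20, 21, 27]
Postorder: [9, 12, 21, 20, 27, 19]
Algorithm: postorder visits root last, so walk postorder right-to-left;
each value is the root of the current inorder slice — split it at that
value, recurse on the right subtree first, then the left.
Recursive splits:
  root=19; inorder splits into left=[9, 12], right=[20, 21, 27]
  root=27; inorder splits into left=[20, 21], right=[]
  root=20; inorder splits into left=[], right=[21]
  root=21; inorder splits into left=[], right=[]
  root=12; inorder splits into left=[9], right=[]
  root=9; inorder splits into left=[], right=[]
Reconstructed level-order: [19, 12, 27, 9, 20, 21]


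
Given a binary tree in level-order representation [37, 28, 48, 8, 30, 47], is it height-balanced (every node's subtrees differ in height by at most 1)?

Tree (level-order array): [37, 28, 48, 8, 30, 47]
Definition: a tree is height-balanced if, at every node, |h(left) - h(right)| <= 1 (empty subtree has height -1).
Bottom-up per-node check:
  node 8: h_left=-1, h_right=-1, diff=0 [OK], height=0
  node 30: h_left=-1, h_right=-1, diff=0 [OK], height=0
  node 28: h_left=0, h_right=0, diff=0 [OK], height=1
  node 47: h_left=-1, h_right=-1, diff=0 [OK], height=0
  node 48: h_left=0, h_right=-1, diff=1 [OK], height=1
  node 37: h_left=1, h_right=1, diff=0 [OK], height=2
All nodes satisfy the balance condition.
Result: Balanced


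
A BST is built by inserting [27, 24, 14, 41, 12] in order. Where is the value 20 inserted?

Starting tree (level order): [27, 24, 41, 14, None, None, None, 12]
Insertion path: 27 -> 24 -> 14
Result: insert 20 as right child of 14
Final tree (level order): [27, 24, 41, 14, None, None, None, 12, 20]


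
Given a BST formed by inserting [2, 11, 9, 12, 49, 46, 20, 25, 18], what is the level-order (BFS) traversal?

Tree insertion order: [2, 11, 9, 12, 49, 46, 20, 25, 18]
Tree (level-order array): [2, None, 11, 9, 12, None, None, None, 49, 46, None, 20, None, 18, 25]
BFS from the root, enqueuing left then right child of each popped node:
  queue [2] -> pop 2, enqueue [11], visited so far: [2]
  queue [11] -> pop 11, enqueue [9, 12], visited so far: [2, 11]
  queue [9, 12] -> pop 9, enqueue [none], visited so far: [2, 11, 9]
  queue [12] -> pop 12, enqueue [49], visited so far: [2, 11, 9, 12]
  queue [49] -> pop 49, enqueue [46], visited so far: [2, 11, 9, 12, 49]
  queue [46] -> pop 46, enqueue [20], visited so far: [2, 11, 9, 12, 49, 46]
  queue [20] -> pop 20, enqueue [18, 25], visited so far: [2, 11, 9, 12, 49, 46, 20]
  queue [18, 25] -> pop 18, enqueue [none], visited so far: [2, 11, 9, 12, 49, 46, 20, 18]
  queue [25] -> pop 25, enqueue [none], visited so far: [2, 11, 9, 12, 49, 46, 20, 18, 25]
Result: [2, 11, 9, 12, 49, 46, 20, 18, 25]


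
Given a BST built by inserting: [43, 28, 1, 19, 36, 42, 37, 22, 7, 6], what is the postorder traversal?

Tree insertion order: [43, 28, 1, 19, 36, 42, 37, 22, 7, 6]
Tree (level-order array): [43, 28, None, 1, 36, None, 19, None, 42, 7, 22, 37, None, 6]
Postorder traversal: [6, 7, 22, 19, 1, 37, 42, 36, 28, 43]


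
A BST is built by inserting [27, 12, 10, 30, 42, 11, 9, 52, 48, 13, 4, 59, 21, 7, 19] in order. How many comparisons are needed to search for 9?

Search path for 9: 27 -> 12 -> 10 -> 9
Found: True
Comparisons: 4


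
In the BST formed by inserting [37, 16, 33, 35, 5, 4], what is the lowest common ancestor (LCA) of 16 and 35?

Tree insertion order: [37, 16, 33, 35, 5, 4]
Tree (level-order array): [37, 16, None, 5, 33, 4, None, None, 35]
In a BST, the LCA of p=16, q=35 is the first node v on the
root-to-leaf path with p <= v <= q (go left if both < v, right if both > v).
Walk from root:
  at 37: both 16 and 35 < 37, go left
  at 16: 16 <= 16 <= 35, this is the LCA
LCA = 16


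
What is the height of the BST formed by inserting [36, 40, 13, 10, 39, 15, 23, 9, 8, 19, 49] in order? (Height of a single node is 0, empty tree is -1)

Insertion order: [36, 40, 13, 10, 39, 15, 23, 9, 8, 19, 49]
Tree (level-order array): [36, 13, 40, 10, 15, 39, 49, 9, None, None, 23, None, None, None, None, 8, None, 19]
Compute height bottom-up (empty subtree = -1):
  height(8) = 1 + max(-1, -1) = 0
  height(9) = 1 + max(0, -1) = 1
  height(10) = 1 + max(1, -1) = 2
  height(19) = 1 + max(-1, -1) = 0
  height(23) = 1 + max(0, -1) = 1
  height(15) = 1 + max(-1, 1) = 2
  height(13) = 1 + max(2, 2) = 3
  height(39) = 1 + max(-1, -1) = 0
  height(49) = 1 + max(-1, -1) = 0
  height(40) = 1 + max(0, 0) = 1
  height(36) = 1 + max(3, 1) = 4
Height = 4


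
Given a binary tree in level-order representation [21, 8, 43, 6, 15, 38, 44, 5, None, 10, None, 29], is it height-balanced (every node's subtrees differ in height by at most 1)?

Tree (level-order array): [21, 8, 43, 6, 15, 38, 44, 5, None, 10, None, 29]
Definition: a tree is height-balanced if, at every node, |h(left) - h(right)| <= 1 (empty subtree has height -1).
Bottom-up per-node check:
  node 5: h_left=-1, h_right=-1, diff=0 [OK], height=0
  node 6: h_left=0, h_right=-1, diff=1 [OK], height=1
  node 10: h_left=-1, h_right=-1, diff=0 [OK], height=0
  node 15: h_left=0, h_right=-1, diff=1 [OK], height=1
  node 8: h_left=1, h_right=1, diff=0 [OK], height=2
  node 29: h_left=-1, h_right=-1, diff=0 [OK], height=0
  node 38: h_left=0, h_right=-1, diff=1 [OK], height=1
  node 44: h_left=-1, h_right=-1, diff=0 [OK], height=0
  node 43: h_left=1, h_right=0, diff=1 [OK], height=2
  node 21: h_left=2, h_right=2, diff=0 [OK], height=3
All nodes satisfy the balance condition.
Result: Balanced


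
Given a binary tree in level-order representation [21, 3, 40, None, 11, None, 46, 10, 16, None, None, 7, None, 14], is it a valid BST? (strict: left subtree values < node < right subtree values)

Level-order array: [21, 3, 40, None, 11, None, 46, 10, 16, None, None, 7, None, 14]
Validate using subtree bounds (lo, hi): at each node, require lo < value < hi,
then recurse left with hi=value and right with lo=value.
Preorder trace (stopping at first violation):
  at node 21 with bounds (-inf, +inf): OK
  at node 3 with bounds (-inf, 21): OK
  at node 11 with bounds (3, 21): OK
  at node 10 with bounds (3, 11): OK
  at node 7 with bounds (3, 10): OK
  at node 16 with bounds (11, 21): OK
  at node 14 with bounds (11, 16): OK
  at node 40 with bounds (21, +inf): OK
  at node 46 with bounds (40, +inf): OK
No violation found at any node.
Result: Valid BST


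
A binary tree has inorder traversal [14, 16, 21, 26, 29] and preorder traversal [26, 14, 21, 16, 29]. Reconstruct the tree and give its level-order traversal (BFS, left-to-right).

Inorder:  [14, 16, 21, 26, 29]
Preorder: [26, 14, 21, 16, 29]
Algorithm: preorder visits root first, so consume preorder in order;
for each root, split the current inorder slice at that value into
left-subtree inorder and right-subtree inorder, then recurse.
Recursive splits:
  root=26; inorder splits into left=[14, 16, 21], right=[29]
  root=14; inorder splits into left=[], right=[16, 21]
  root=21; inorder splits into left=[16], right=[]
  root=16; inorder splits into left=[], right=[]
  root=29; inorder splits into left=[], right=[]
Reconstructed level-order: [26, 14, 29, 21, 16]


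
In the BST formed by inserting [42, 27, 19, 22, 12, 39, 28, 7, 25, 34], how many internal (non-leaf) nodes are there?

Tree built from: [42, 27, 19, 22, 12, 39, 28, 7, 25, 34]
Tree (level-order array): [42, 27, None, 19, 39, 12, 22, 28, None, 7, None, None, 25, None, 34]
Rule: An internal node has at least one child.
Per-node child counts:
  node 42: 1 child(ren)
  node 27: 2 child(ren)
  node 19: 2 child(ren)
  node 12: 1 child(ren)
  node 7: 0 child(ren)
  node 22: 1 child(ren)
  node 25: 0 child(ren)
  node 39: 1 child(ren)
  node 28: 1 child(ren)
  node 34: 0 child(ren)
Matching nodes: [42, 27, 19, 12, 22, 39, 28]
Count of internal (non-leaf) nodes: 7


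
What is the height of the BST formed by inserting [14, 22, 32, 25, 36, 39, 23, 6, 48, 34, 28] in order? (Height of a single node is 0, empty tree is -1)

Insertion order: [14, 22, 32, 25, 36, 39, 23, 6, 48, 34, 28]
Tree (level-order array): [14, 6, 22, None, None, None, 32, 25, 36, 23, 28, 34, 39, None, None, None, None, None, None, None, 48]
Compute height bottom-up (empty subtree = -1):
  height(6) = 1 + max(-1, -1) = 0
  height(23) = 1 + max(-1, -1) = 0
  height(28) = 1 + max(-1, -1) = 0
  height(25) = 1 + max(0, 0) = 1
  height(34) = 1 + max(-1, -1) = 0
  height(48) = 1 + max(-1, -1) = 0
  height(39) = 1 + max(-1, 0) = 1
  height(36) = 1 + max(0, 1) = 2
  height(32) = 1 + max(1, 2) = 3
  height(22) = 1 + max(-1, 3) = 4
  height(14) = 1 + max(0, 4) = 5
Height = 5


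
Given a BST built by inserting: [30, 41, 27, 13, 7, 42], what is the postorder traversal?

Tree insertion order: [30, 41, 27, 13, 7, 42]
Tree (level-order array): [30, 27, 41, 13, None, None, 42, 7]
Postorder traversal: [7, 13, 27, 42, 41, 30]


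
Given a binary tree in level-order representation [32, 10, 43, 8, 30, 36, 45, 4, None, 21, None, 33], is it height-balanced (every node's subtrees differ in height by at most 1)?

Tree (level-order array): [32, 10, 43, 8, 30, 36, 45, 4, None, 21, None, 33]
Definition: a tree is height-balanced if, at every node, |h(left) - h(right)| <= 1 (empty subtree has height -1).
Bottom-up per-node check:
  node 4: h_left=-1, h_right=-1, diff=0 [OK], height=0
  node 8: h_left=0, h_right=-1, diff=1 [OK], height=1
  node 21: h_left=-1, h_right=-1, diff=0 [OK], height=0
  node 30: h_left=0, h_right=-1, diff=1 [OK], height=1
  node 10: h_left=1, h_right=1, diff=0 [OK], height=2
  node 33: h_left=-1, h_right=-1, diff=0 [OK], height=0
  node 36: h_left=0, h_right=-1, diff=1 [OK], height=1
  node 45: h_left=-1, h_right=-1, diff=0 [OK], height=0
  node 43: h_left=1, h_right=0, diff=1 [OK], height=2
  node 32: h_left=2, h_right=2, diff=0 [OK], height=3
All nodes satisfy the balance condition.
Result: Balanced


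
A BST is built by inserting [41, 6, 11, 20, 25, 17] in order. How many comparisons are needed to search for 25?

Search path for 25: 41 -> 6 -> 11 -> 20 -> 25
Found: True
Comparisons: 5


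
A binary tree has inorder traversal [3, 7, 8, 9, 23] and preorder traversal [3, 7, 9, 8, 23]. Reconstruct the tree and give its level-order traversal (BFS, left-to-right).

Inorder:  [3, 7, 8, 9, 23]
Preorder: [3, 7, 9, 8, 23]
Algorithm: preorder visits root first, so consume preorder in order;
for each root, split the current inorder slice at that value into
left-subtree inorder and right-subtree inorder, then recurse.
Recursive splits:
  root=3; inorder splits into left=[], right=[7, 8, 9, 23]
  root=7; inorder splits into left=[], right=[8, 9, 23]
  root=9; inorder splits into left=[8], right=[23]
  root=8; inorder splits into left=[], right=[]
  root=23; inorder splits into left=[], right=[]
Reconstructed level-order: [3, 7, 9, 8, 23]


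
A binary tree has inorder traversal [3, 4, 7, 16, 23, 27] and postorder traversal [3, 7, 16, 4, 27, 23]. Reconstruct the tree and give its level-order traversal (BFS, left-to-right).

Inorder:   [3, 4, 7, 16, 23, 27]
Postorder: [3, 7, 16, 4, 27, 23]
Algorithm: postorder visits root last, so walk postorder right-to-left;
each value is the root of the current inorder slice — split it at that
value, recurse on the right subtree first, then the left.
Recursive splits:
  root=23; inorder splits into left=[3, 4, 7, 16], right=[27]
  root=27; inorder splits into left=[], right=[]
  root=4; inorder splits into left=[3], right=[7, 16]
  root=16; inorder splits into left=[7], right=[]
  root=7; inorder splits into left=[], right=[]
  root=3; inorder splits into left=[], right=[]
Reconstructed level-order: [23, 4, 27, 3, 16, 7]


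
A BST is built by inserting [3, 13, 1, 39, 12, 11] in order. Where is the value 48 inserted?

Starting tree (level order): [3, 1, 13, None, None, 12, 39, 11]
Insertion path: 3 -> 13 -> 39
Result: insert 48 as right child of 39
Final tree (level order): [3, 1, 13, None, None, 12, 39, 11, None, None, 48]


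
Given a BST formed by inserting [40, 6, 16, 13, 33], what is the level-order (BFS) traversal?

Tree insertion order: [40, 6, 16, 13, 33]
Tree (level-order array): [40, 6, None, None, 16, 13, 33]
BFS from the root, enqueuing left then right child of each popped node:
  queue [40] -> pop 40, enqueue [6], visited so far: [40]
  queue [6] -> pop 6, enqueue [16], visited so far: [40, 6]
  queue [16] -> pop 16, enqueue [13, 33], visited so far: [40, 6, 16]
  queue [13, 33] -> pop 13, enqueue [none], visited so far: [40, 6, 16, 13]
  queue [33] -> pop 33, enqueue [none], visited so far: [40, 6, 16, 13, 33]
Result: [40, 6, 16, 13, 33]


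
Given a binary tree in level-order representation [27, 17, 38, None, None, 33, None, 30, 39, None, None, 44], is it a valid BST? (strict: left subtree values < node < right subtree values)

Level-order array: [27, 17, 38, None, None, 33, None, 30, 39, None, None, 44]
Validate using subtree bounds (lo, hi): at each node, require lo < value < hi,
then recurse left with hi=value and right with lo=value.
Preorder trace (stopping at first violation):
  at node 27 with bounds (-inf, +inf): OK
  at node 17 with bounds (-inf, 27): OK
  at node 38 with bounds (27, +inf): OK
  at node 33 with bounds (27, 38): OK
  at node 30 with bounds (27, 33): OK
  at node 39 with bounds (33, 38): VIOLATION
Node 39 violates its bound: not (33 < 39 < 38).
Result: Not a valid BST


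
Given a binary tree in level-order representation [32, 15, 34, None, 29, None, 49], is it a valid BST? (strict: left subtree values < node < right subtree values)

Level-order array: [32, 15, 34, None, 29, None, 49]
Validate using subtree bounds (lo, hi): at each node, require lo < value < hi,
then recurse left with hi=value and right with lo=value.
Preorder trace (stopping at first violation):
  at node 32 with bounds (-inf, +inf): OK
  at node 15 with bounds (-inf, 32): OK
  at node 29 with bounds (15, 32): OK
  at node 34 with bounds (32, +inf): OK
  at node 49 with bounds (34, +inf): OK
No violation found at any node.
Result: Valid BST


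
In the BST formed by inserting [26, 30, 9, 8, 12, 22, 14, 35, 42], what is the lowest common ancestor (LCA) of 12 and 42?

Tree insertion order: [26, 30, 9, 8, 12, 22, 14, 35, 42]
Tree (level-order array): [26, 9, 30, 8, 12, None, 35, None, None, None, 22, None, 42, 14]
In a BST, the LCA of p=12, q=42 is the first node v on the
root-to-leaf path with p <= v <= q (go left if both < v, right if both > v).
Walk from root:
  at 26: 12 <= 26 <= 42, this is the LCA
LCA = 26


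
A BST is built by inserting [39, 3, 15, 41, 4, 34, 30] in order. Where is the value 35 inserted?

Starting tree (level order): [39, 3, 41, None, 15, None, None, 4, 34, None, None, 30]
Insertion path: 39 -> 3 -> 15 -> 34
Result: insert 35 as right child of 34
Final tree (level order): [39, 3, 41, None, 15, None, None, 4, 34, None, None, 30, 35]


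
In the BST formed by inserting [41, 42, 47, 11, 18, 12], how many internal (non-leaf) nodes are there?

Tree built from: [41, 42, 47, 11, 18, 12]
Tree (level-order array): [41, 11, 42, None, 18, None, 47, 12]
Rule: An internal node has at least one child.
Per-node child counts:
  node 41: 2 child(ren)
  node 11: 1 child(ren)
  node 18: 1 child(ren)
  node 12: 0 child(ren)
  node 42: 1 child(ren)
  node 47: 0 child(ren)
Matching nodes: [41, 11, 18, 42]
Count of internal (non-leaf) nodes: 4


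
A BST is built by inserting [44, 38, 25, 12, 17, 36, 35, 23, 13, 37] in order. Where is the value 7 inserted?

Starting tree (level order): [44, 38, None, 25, None, 12, 36, None, 17, 35, 37, 13, 23]
Insertion path: 44 -> 38 -> 25 -> 12
Result: insert 7 as left child of 12
Final tree (level order): [44, 38, None, 25, None, 12, 36, 7, 17, 35, 37, None, None, 13, 23]


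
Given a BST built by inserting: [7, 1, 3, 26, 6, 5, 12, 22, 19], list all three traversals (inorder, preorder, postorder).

Tree insertion order: [7, 1, 3, 26, 6, 5, 12, 22, 19]
Tree (level-order array): [7, 1, 26, None, 3, 12, None, None, 6, None, 22, 5, None, 19]
Inorder (L, root, R): [1, 3, 5, 6, 7, 12, 19, 22, 26]
Preorder (root, L, R): [7, 1, 3, 6, 5, 26, 12, 22, 19]
Postorder (L, R, root): [5, 6, 3, 1, 19, 22, 12, 26, 7]


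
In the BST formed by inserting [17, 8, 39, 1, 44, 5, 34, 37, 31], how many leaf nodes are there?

Tree built from: [17, 8, 39, 1, 44, 5, 34, 37, 31]
Tree (level-order array): [17, 8, 39, 1, None, 34, 44, None, 5, 31, 37]
Rule: A leaf has 0 children.
Per-node child counts:
  node 17: 2 child(ren)
  node 8: 1 child(ren)
  node 1: 1 child(ren)
  node 5: 0 child(ren)
  node 39: 2 child(ren)
  node 34: 2 child(ren)
  node 31: 0 child(ren)
  node 37: 0 child(ren)
  node 44: 0 child(ren)
Matching nodes: [5, 31, 37, 44]
Count of leaf nodes: 4


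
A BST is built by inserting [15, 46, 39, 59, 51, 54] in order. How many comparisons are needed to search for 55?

Search path for 55: 15 -> 46 -> 59 -> 51 -> 54
Found: False
Comparisons: 5


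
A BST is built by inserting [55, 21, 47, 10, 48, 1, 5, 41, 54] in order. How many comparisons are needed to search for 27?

Search path for 27: 55 -> 21 -> 47 -> 41
Found: False
Comparisons: 4


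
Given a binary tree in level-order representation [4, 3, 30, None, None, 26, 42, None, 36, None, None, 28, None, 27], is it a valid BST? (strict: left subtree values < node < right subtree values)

Level-order array: [4, 3, 30, None, None, 26, 42, None, 36, None, None, 28, None, 27]
Validate using subtree bounds (lo, hi): at each node, require lo < value < hi,
then recurse left with hi=value and right with lo=value.
Preorder trace (stopping at first violation):
  at node 4 with bounds (-inf, +inf): OK
  at node 3 with bounds (-inf, 4): OK
  at node 30 with bounds (4, +inf): OK
  at node 26 with bounds (4, 30): OK
  at node 36 with bounds (26, 30): VIOLATION
Node 36 violates its bound: not (26 < 36 < 30).
Result: Not a valid BST


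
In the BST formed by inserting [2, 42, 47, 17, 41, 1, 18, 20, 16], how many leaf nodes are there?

Tree built from: [2, 42, 47, 17, 41, 1, 18, 20, 16]
Tree (level-order array): [2, 1, 42, None, None, 17, 47, 16, 41, None, None, None, None, 18, None, None, 20]
Rule: A leaf has 0 children.
Per-node child counts:
  node 2: 2 child(ren)
  node 1: 0 child(ren)
  node 42: 2 child(ren)
  node 17: 2 child(ren)
  node 16: 0 child(ren)
  node 41: 1 child(ren)
  node 18: 1 child(ren)
  node 20: 0 child(ren)
  node 47: 0 child(ren)
Matching nodes: [1, 16, 20, 47]
Count of leaf nodes: 4


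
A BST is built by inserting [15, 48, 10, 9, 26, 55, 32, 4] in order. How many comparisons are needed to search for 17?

Search path for 17: 15 -> 48 -> 26
Found: False
Comparisons: 3


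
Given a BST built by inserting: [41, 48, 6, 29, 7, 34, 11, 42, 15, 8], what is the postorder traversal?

Tree insertion order: [41, 48, 6, 29, 7, 34, 11, 42, 15, 8]
Tree (level-order array): [41, 6, 48, None, 29, 42, None, 7, 34, None, None, None, 11, None, None, 8, 15]
Postorder traversal: [8, 15, 11, 7, 34, 29, 6, 42, 48, 41]


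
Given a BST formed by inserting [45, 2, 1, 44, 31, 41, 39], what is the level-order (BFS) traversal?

Tree insertion order: [45, 2, 1, 44, 31, 41, 39]
Tree (level-order array): [45, 2, None, 1, 44, None, None, 31, None, None, 41, 39]
BFS from the root, enqueuing left then right child of each popped node:
  queue [45] -> pop 45, enqueue [2], visited so far: [45]
  queue [2] -> pop 2, enqueue [1, 44], visited so far: [45, 2]
  queue [1, 44] -> pop 1, enqueue [none], visited so far: [45, 2, 1]
  queue [44] -> pop 44, enqueue [31], visited so far: [45, 2, 1, 44]
  queue [31] -> pop 31, enqueue [41], visited so far: [45, 2, 1, 44, 31]
  queue [41] -> pop 41, enqueue [39], visited so far: [45, 2, 1, 44, 31, 41]
  queue [39] -> pop 39, enqueue [none], visited so far: [45, 2, 1, 44, 31, 41, 39]
Result: [45, 2, 1, 44, 31, 41, 39]


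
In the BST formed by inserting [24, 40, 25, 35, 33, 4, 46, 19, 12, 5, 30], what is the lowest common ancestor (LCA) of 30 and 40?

Tree insertion order: [24, 40, 25, 35, 33, 4, 46, 19, 12, 5, 30]
Tree (level-order array): [24, 4, 40, None, 19, 25, 46, 12, None, None, 35, None, None, 5, None, 33, None, None, None, 30]
In a BST, the LCA of p=30, q=40 is the first node v on the
root-to-leaf path with p <= v <= q (go left if both < v, right if both > v).
Walk from root:
  at 24: both 30 and 40 > 24, go right
  at 40: 30 <= 40 <= 40, this is the LCA
LCA = 40


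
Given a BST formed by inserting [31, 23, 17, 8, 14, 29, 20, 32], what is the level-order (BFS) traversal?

Tree insertion order: [31, 23, 17, 8, 14, 29, 20, 32]
Tree (level-order array): [31, 23, 32, 17, 29, None, None, 8, 20, None, None, None, 14]
BFS from the root, enqueuing left then right child of each popped node:
  queue [31] -> pop 31, enqueue [23, 32], visited so far: [31]
  queue [23, 32] -> pop 23, enqueue [17, 29], visited so far: [31, 23]
  queue [32, 17, 29] -> pop 32, enqueue [none], visited so far: [31, 23, 32]
  queue [17, 29] -> pop 17, enqueue [8, 20], visited so far: [31, 23, 32, 17]
  queue [29, 8, 20] -> pop 29, enqueue [none], visited so far: [31, 23, 32, 17, 29]
  queue [8, 20] -> pop 8, enqueue [14], visited so far: [31, 23, 32, 17, 29, 8]
  queue [20, 14] -> pop 20, enqueue [none], visited so far: [31, 23, 32, 17, 29, 8, 20]
  queue [14] -> pop 14, enqueue [none], visited so far: [31, 23, 32, 17, 29, 8, 20, 14]
Result: [31, 23, 32, 17, 29, 8, 20, 14]


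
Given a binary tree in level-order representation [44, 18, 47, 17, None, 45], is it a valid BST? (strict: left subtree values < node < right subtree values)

Level-order array: [44, 18, 47, 17, None, 45]
Validate using subtree bounds (lo, hi): at each node, require lo < value < hi,
then recurse left with hi=value and right with lo=value.
Preorder trace (stopping at first violation):
  at node 44 with bounds (-inf, +inf): OK
  at node 18 with bounds (-inf, 44): OK
  at node 17 with bounds (-inf, 18): OK
  at node 47 with bounds (44, +inf): OK
  at node 45 with bounds (44, 47): OK
No violation found at any node.
Result: Valid BST


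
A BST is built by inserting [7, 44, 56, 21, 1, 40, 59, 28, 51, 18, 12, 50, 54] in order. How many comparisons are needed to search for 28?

Search path for 28: 7 -> 44 -> 21 -> 40 -> 28
Found: True
Comparisons: 5


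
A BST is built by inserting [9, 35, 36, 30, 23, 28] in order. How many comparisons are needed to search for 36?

Search path for 36: 9 -> 35 -> 36
Found: True
Comparisons: 3


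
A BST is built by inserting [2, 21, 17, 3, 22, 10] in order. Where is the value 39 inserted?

Starting tree (level order): [2, None, 21, 17, 22, 3, None, None, None, None, 10]
Insertion path: 2 -> 21 -> 22
Result: insert 39 as right child of 22
Final tree (level order): [2, None, 21, 17, 22, 3, None, None, 39, None, 10]


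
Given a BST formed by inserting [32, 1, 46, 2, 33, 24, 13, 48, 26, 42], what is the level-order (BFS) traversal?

Tree insertion order: [32, 1, 46, 2, 33, 24, 13, 48, 26, 42]
Tree (level-order array): [32, 1, 46, None, 2, 33, 48, None, 24, None, 42, None, None, 13, 26]
BFS from the root, enqueuing left then right child of each popped node:
  queue [32] -> pop 32, enqueue [1, 46], visited so far: [32]
  queue [1, 46] -> pop 1, enqueue [2], visited so far: [32, 1]
  queue [46, 2] -> pop 46, enqueue [33, 48], visited so far: [32, 1, 46]
  queue [2, 33, 48] -> pop 2, enqueue [24], visited so far: [32, 1, 46, 2]
  queue [33, 48, 24] -> pop 33, enqueue [42], visited so far: [32, 1, 46, 2, 33]
  queue [48, 24, 42] -> pop 48, enqueue [none], visited so far: [32, 1, 46, 2, 33, 48]
  queue [24, 42] -> pop 24, enqueue [13, 26], visited so far: [32, 1, 46, 2, 33, 48, 24]
  queue [42, 13, 26] -> pop 42, enqueue [none], visited so far: [32, 1, 46, 2, 33, 48, 24, 42]
  queue [13, 26] -> pop 13, enqueue [none], visited so far: [32, 1, 46, 2, 33, 48, 24, 42, 13]
  queue [26] -> pop 26, enqueue [none], visited so far: [32, 1, 46, 2, 33, 48, 24, 42, 13, 26]
Result: [32, 1, 46, 2, 33, 48, 24, 42, 13, 26]


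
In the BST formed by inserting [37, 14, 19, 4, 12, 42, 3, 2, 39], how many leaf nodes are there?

Tree built from: [37, 14, 19, 4, 12, 42, 3, 2, 39]
Tree (level-order array): [37, 14, 42, 4, 19, 39, None, 3, 12, None, None, None, None, 2]
Rule: A leaf has 0 children.
Per-node child counts:
  node 37: 2 child(ren)
  node 14: 2 child(ren)
  node 4: 2 child(ren)
  node 3: 1 child(ren)
  node 2: 0 child(ren)
  node 12: 0 child(ren)
  node 19: 0 child(ren)
  node 42: 1 child(ren)
  node 39: 0 child(ren)
Matching nodes: [2, 12, 19, 39]
Count of leaf nodes: 4


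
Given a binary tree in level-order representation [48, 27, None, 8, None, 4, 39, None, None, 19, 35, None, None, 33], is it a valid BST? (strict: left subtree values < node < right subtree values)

Level-order array: [48, 27, None, 8, None, 4, 39, None, None, 19, 35, None, None, 33]
Validate using subtree bounds (lo, hi): at each node, require lo < value < hi,
then recurse left with hi=value and right with lo=value.
Preorder trace (stopping at first violation):
  at node 48 with bounds (-inf, +inf): OK
  at node 27 with bounds (-inf, 48): OK
  at node 8 with bounds (-inf, 27): OK
  at node 4 with bounds (-inf, 8): OK
  at node 39 with bounds (8, 27): VIOLATION
Node 39 violates its bound: not (8 < 39 < 27).
Result: Not a valid BST


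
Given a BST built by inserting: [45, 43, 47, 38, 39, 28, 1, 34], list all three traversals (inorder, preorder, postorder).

Tree insertion order: [45, 43, 47, 38, 39, 28, 1, 34]
Tree (level-order array): [45, 43, 47, 38, None, None, None, 28, 39, 1, 34]
Inorder (L, root, R): [1, 28, 34, 38, 39, 43, 45, 47]
Preorder (root, L, R): [45, 43, 38, 28, 1, 34, 39, 47]
Postorder (L, R, root): [1, 34, 28, 39, 38, 43, 47, 45]


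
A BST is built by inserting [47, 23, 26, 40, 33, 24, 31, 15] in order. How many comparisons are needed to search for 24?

Search path for 24: 47 -> 23 -> 26 -> 24
Found: True
Comparisons: 4


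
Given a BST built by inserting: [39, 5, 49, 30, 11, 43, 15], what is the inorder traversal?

Tree insertion order: [39, 5, 49, 30, 11, 43, 15]
Tree (level-order array): [39, 5, 49, None, 30, 43, None, 11, None, None, None, None, 15]
Inorder traversal: [5, 11, 15, 30, 39, 43, 49]


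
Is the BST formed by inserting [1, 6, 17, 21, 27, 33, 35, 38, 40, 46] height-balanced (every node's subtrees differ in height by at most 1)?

Tree (level-order array): [1, None, 6, None, 17, None, 21, None, 27, None, 33, None, 35, None, 38, None, 40, None, 46]
Definition: a tree is height-balanced if, at every node, |h(left) - h(right)| <= 1 (empty subtree has height -1).
Bottom-up per-node check:
  node 46: h_left=-1, h_right=-1, diff=0 [OK], height=0
  node 40: h_left=-1, h_right=0, diff=1 [OK], height=1
  node 38: h_left=-1, h_right=1, diff=2 [FAIL (|-1-1|=2 > 1)], height=2
  node 35: h_left=-1, h_right=2, diff=3 [FAIL (|-1-2|=3 > 1)], height=3
  node 33: h_left=-1, h_right=3, diff=4 [FAIL (|-1-3|=4 > 1)], height=4
  node 27: h_left=-1, h_right=4, diff=5 [FAIL (|-1-4|=5 > 1)], height=5
  node 21: h_left=-1, h_right=5, diff=6 [FAIL (|-1-5|=6 > 1)], height=6
  node 17: h_left=-1, h_right=6, diff=7 [FAIL (|-1-6|=7 > 1)], height=7
  node 6: h_left=-1, h_right=7, diff=8 [FAIL (|-1-7|=8 > 1)], height=8
  node 1: h_left=-1, h_right=8, diff=9 [FAIL (|-1-8|=9 > 1)], height=9
Node 38 violates the condition: |-1 - 1| = 2 > 1.
Result: Not balanced


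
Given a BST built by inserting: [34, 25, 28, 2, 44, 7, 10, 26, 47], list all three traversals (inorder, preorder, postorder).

Tree insertion order: [34, 25, 28, 2, 44, 7, 10, 26, 47]
Tree (level-order array): [34, 25, 44, 2, 28, None, 47, None, 7, 26, None, None, None, None, 10]
Inorder (L, root, R): [2, 7, 10, 25, 26, 28, 34, 44, 47]
Preorder (root, L, R): [34, 25, 2, 7, 10, 28, 26, 44, 47]
Postorder (L, R, root): [10, 7, 2, 26, 28, 25, 47, 44, 34]


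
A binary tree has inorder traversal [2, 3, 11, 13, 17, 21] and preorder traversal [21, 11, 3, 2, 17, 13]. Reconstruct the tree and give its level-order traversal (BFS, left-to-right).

Inorder:  [2, 3, 11, 13, 17, 21]
Preorder: [21, 11, 3, 2, 17, 13]
Algorithm: preorder visits root first, so consume preorder in order;
for each root, split the current inorder slice at that value into
left-subtree inorder and right-subtree inorder, then recurse.
Recursive splits:
  root=21; inorder splits into left=[2, 3, 11, 13, 17], right=[]
  root=11; inorder splits into left=[2, 3], right=[13, 17]
  root=3; inorder splits into left=[2], right=[]
  root=2; inorder splits into left=[], right=[]
  root=17; inorder splits into left=[13], right=[]
  root=13; inorder splits into left=[], right=[]
Reconstructed level-order: [21, 11, 3, 17, 2, 13]


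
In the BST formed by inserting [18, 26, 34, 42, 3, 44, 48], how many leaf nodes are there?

Tree built from: [18, 26, 34, 42, 3, 44, 48]
Tree (level-order array): [18, 3, 26, None, None, None, 34, None, 42, None, 44, None, 48]
Rule: A leaf has 0 children.
Per-node child counts:
  node 18: 2 child(ren)
  node 3: 0 child(ren)
  node 26: 1 child(ren)
  node 34: 1 child(ren)
  node 42: 1 child(ren)
  node 44: 1 child(ren)
  node 48: 0 child(ren)
Matching nodes: [3, 48]
Count of leaf nodes: 2


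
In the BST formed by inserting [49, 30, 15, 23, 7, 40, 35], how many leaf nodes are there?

Tree built from: [49, 30, 15, 23, 7, 40, 35]
Tree (level-order array): [49, 30, None, 15, 40, 7, 23, 35]
Rule: A leaf has 0 children.
Per-node child counts:
  node 49: 1 child(ren)
  node 30: 2 child(ren)
  node 15: 2 child(ren)
  node 7: 0 child(ren)
  node 23: 0 child(ren)
  node 40: 1 child(ren)
  node 35: 0 child(ren)
Matching nodes: [7, 23, 35]
Count of leaf nodes: 3


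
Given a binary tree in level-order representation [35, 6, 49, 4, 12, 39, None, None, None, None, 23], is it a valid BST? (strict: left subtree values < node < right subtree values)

Level-order array: [35, 6, 49, 4, 12, 39, None, None, None, None, 23]
Validate using subtree bounds (lo, hi): at each node, require lo < value < hi,
then recurse left with hi=value and right with lo=value.
Preorder trace (stopping at first violation):
  at node 35 with bounds (-inf, +inf): OK
  at node 6 with bounds (-inf, 35): OK
  at node 4 with bounds (-inf, 6): OK
  at node 12 with bounds (6, 35): OK
  at node 23 with bounds (12, 35): OK
  at node 49 with bounds (35, +inf): OK
  at node 39 with bounds (35, 49): OK
No violation found at any node.
Result: Valid BST


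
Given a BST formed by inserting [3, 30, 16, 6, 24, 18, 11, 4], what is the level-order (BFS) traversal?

Tree insertion order: [3, 30, 16, 6, 24, 18, 11, 4]
Tree (level-order array): [3, None, 30, 16, None, 6, 24, 4, 11, 18]
BFS from the root, enqueuing left then right child of each popped node:
  queue [3] -> pop 3, enqueue [30], visited so far: [3]
  queue [30] -> pop 30, enqueue [16], visited so far: [3, 30]
  queue [16] -> pop 16, enqueue [6, 24], visited so far: [3, 30, 16]
  queue [6, 24] -> pop 6, enqueue [4, 11], visited so far: [3, 30, 16, 6]
  queue [24, 4, 11] -> pop 24, enqueue [18], visited so far: [3, 30, 16, 6, 24]
  queue [4, 11, 18] -> pop 4, enqueue [none], visited so far: [3, 30, 16, 6, 24, 4]
  queue [11, 18] -> pop 11, enqueue [none], visited so far: [3, 30, 16, 6, 24, 4, 11]
  queue [18] -> pop 18, enqueue [none], visited so far: [3, 30, 16, 6, 24, 4, 11, 18]
Result: [3, 30, 16, 6, 24, 4, 11, 18]


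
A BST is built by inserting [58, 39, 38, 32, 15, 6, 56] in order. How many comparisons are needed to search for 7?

Search path for 7: 58 -> 39 -> 38 -> 32 -> 15 -> 6
Found: False
Comparisons: 6


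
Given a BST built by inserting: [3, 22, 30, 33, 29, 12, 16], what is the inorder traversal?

Tree insertion order: [3, 22, 30, 33, 29, 12, 16]
Tree (level-order array): [3, None, 22, 12, 30, None, 16, 29, 33]
Inorder traversal: [3, 12, 16, 22, 29, 30, 33]


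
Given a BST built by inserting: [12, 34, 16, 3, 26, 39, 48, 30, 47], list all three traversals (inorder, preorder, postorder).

Tree insertion order: [12, 34, 16, 3, 26, 39, 48, 30, 47]
Tree (level-order array): [12, 3, 34, None, None, 16, 39, None, 26, None, 48, None, 30, 47]
Inorder (L, root, R): [3, 12, 16, 26, 30, 34, 39, 47, 48]
Preorder (root, L, R): [12, 3, 34, 16, 26, 30, 39, 48, 47]
Postorder (L, R, root): [3, 30, 26, 16, 47, 48, 39, 34, 12]


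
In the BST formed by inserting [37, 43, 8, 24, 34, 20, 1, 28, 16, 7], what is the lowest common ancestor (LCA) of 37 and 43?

Tree insertion order: [37, 43, 8, 24, 34, 20, 1, 28, 16, 7]
Tree (level-order array): [37, 8, 43, 1, 24, None, None, None, 7, 20, 34, None, None, 16, None, 28]
In a BST, the LCA of p=37, q=43 is the first node v on the
root-to-leaf path with p <= v <= q (go left if both < v, right if both > v).
Walk from root:
  at 37: 37 <= 37 <= 43, this is the LCA
LCA = 37


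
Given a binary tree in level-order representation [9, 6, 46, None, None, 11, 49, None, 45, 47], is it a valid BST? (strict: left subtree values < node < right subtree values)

Level-order array: [9, 6, 46, None, None, 11, 49, None, 45, 47]
Validate using subtree bounds (lo, hi): at each node, require lo < value < hi,
then recurse left with hi=value and right with lo=value.
Preorder trace (stopping at first violation):
  at node 9 with bounds (-inf, +inf): OK
  at node 6 with bounds (-inf, 9): OK
  at node 46 with bounds (9, +inf): OK
  at node 11 with bounds (9, 46): OK
  at node 45 with bounds (11, 46): OK
  at node 49 with bounds (46, +inf): OK
  at node 47 with bounds (46, 49): OK
No violation found at any node.
Result: Valid BST


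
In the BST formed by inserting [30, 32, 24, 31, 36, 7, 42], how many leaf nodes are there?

Tree built from: [30, 32, 24, 31, 36, 7, 42]
Tree (level-order array): [30, 24, 32, 7, None, 31, 36, None, None, None, None, None, 42]
Rule: A leaf has 0 children.
Per-node child counts:
  node 30: 2 child(ren)
  node 24: 1 child(ren)
  node 7: 0 child(ren)
  node 32: 2 child(ren)
  node 31: 0 child(ren)
  node 36: 1 child(ren)
  node 42: 0 child(ren)
Matching nodes: [7, 31, 42]
Count of leaf nodes: 3


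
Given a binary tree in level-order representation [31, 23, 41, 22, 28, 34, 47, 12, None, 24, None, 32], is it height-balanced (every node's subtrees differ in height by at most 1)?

Tree (level-order array): [31, 23, 41, 22, 28, 34, 47, 12, None, 24, None, 32]
Definition: a tree is height-balanced if, at every node, |h(left) - h(right)| <= 1 (empty subtree has height -1).
Bottom-up per-node check:
  node 12: h_left=-1, h_right=-1, diff=0 [OK], height=0
  node 22: h_left=0, h_right=-1, diff=1 [OK], height=1
  node 24: h_left=-1, h_right=-1, diff=0 [OK], height=0
  node 28: h_left=0, h_right=-1, diff=1 [OK], height=1
  node 23: h_left=1, h_right=1, diff=0 [OK], height=2
  node 32: h_left=-1, h_right=-1, diff=0 [OK], height=0
  node 34: h_left=0, h_right=-1, diff=1 [OK], height=1
  node 47: h_left=-1, h_right=-1, diff=0 [OK], height=0
  node 41: h_left=1, h_right=0, diff=1 [OK], height=2
  node 31: h_left=2, h_right=2, diff=0 [OK], height=3
All nodes satisfy the balance condition.
Result: Balanced


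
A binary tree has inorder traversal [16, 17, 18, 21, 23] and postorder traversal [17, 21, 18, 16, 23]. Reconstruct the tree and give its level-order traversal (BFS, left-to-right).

Inorder:   [16, 17, 18, 21, 23]
Postorder: [17, 21, 18, 16, 23]
Algorithm: postorder visits root last, so walk postorder right-to-left;
each value is the root of the current inorder slice — split it at that
value, recurse on the right subtree first, then the left.
Recursive splits:
  root=23; inorder splits into left=[16, 17, 18, 21], right=[]
  root=16; inorder splits into left=[], right=[17, 18, 21]
  root=18; inorder splits into left=[17], right=[21]
  root=21; inorder splits into left=[], right=[]
  root=17; inorder splits into left=[], right=[]
Reconstructed level-order: [23, 16, 18, 17, 21]
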